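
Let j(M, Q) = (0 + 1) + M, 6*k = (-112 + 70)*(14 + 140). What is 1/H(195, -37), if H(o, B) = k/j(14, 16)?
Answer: -15/1078 ≈ -0.013915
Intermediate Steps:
k = -1078 (k = ((-112 + 70)*(14 + 140))/6 = (-42*154)/6 = (1/6)*(-6468) = -1078)
j(M, Q) = 1 + M
H(o, B) = -1078/15 (H(o, B) = -1078/(1 + 14) = -1078/15)
1/H(195, -37) = 1/(-1078/15) = -15/1078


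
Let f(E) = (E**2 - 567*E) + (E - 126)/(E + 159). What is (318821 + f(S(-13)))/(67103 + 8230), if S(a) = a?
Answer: 47648567/10998618 ≈ 4.3322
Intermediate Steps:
f(E) = E**2 - 567*E + (-126 + E)/(159 + E) (f(E) = (E**2 - 567*E) + (-126 + E)/(159 + E) = E**2 - 567*E + (-126 + E)/(159 + E))
(318821 + f(S(-13)))/(67103 + 8230) = (318821 + (-126 + (-13)**3 - 90152*(-13) - 408*(-13)**2)/(159 - 13))/(67103 + 8230) = (318821 + (-126 - 2197 + 1171976 - 408*169)/146)/75333 = (318821 + (-126 - 2197 + 1171976 - 68952)/146)*(1/75333) = (318821 + (1/146)*1100701)*(1/75333) = (318821 + 1100701/146)*(1/75333) = (47648567/146)*(1/75333) = 47648567/10998618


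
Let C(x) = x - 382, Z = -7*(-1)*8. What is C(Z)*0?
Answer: 0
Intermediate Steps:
Z = 56 (Z = 7*8 = 56)
C(x) = -382 + x
C(Z)*0 = (-382 + 56)*0 = -326*0 = 0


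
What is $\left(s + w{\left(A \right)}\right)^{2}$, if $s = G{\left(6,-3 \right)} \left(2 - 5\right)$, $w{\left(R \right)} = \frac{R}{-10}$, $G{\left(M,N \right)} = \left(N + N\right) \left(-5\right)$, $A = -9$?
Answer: $\frac{793881}{100} \approx 7938.8$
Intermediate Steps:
$G{\left(M,N \right)} = - 10 N$ ($G{\left(M,N \right)} = 2 N \left(-5\right) = - 10 N$)
$w{\left(R \right)} = - \frac{R}{10}$ ($w{\left(R \right)} = R \left(- \frac{1}{10}\right) = - \frac{R}{10}$)
$s = -90$ ($s = \left(-10\right) \left(-3\right) \left(2 - 5\right) = 30 \left(-3\right) = -90$)
$\left(s + w{\left(A \right)}\right)^{2} = \left(-90 - - \frac{9}{10}\right)^{2} = \left(-90 + \frac{9}{10}\right)^{2} = \left(- \frac{891}{10}\right)^{2} = \frac{793881}{100}$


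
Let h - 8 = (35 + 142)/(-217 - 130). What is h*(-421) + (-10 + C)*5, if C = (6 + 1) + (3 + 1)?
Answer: -1092444/347 ≈ -3148.3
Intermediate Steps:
C = 11 (C = 7 + 4 = 11)
h = 2599/347 (h = 8 + (35 + 142)/(-217 - 130) = 8 + 177/(-347) = 8 + 177*(-1/347) = 8 - 177/347 = 2599/347 ≈ 7.4899)
h*(-421) + (-10 + C)*5 = (2599/347)*(-421) + (-10 + 11)*5 = -1094179/347 + 1*5 = -1094179/347 + 5 = -1092444/347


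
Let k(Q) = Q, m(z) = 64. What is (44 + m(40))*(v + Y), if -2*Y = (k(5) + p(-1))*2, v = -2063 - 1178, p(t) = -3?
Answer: -350244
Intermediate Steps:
v = -3241
Y = -2 (Y = -(5 - 3)*2/2 = -2 ≈ -2.0000)
(44 + m(40))*(v + Y) = (44 + 64)*(-3241 - 2) = 108*(-3243) = -350244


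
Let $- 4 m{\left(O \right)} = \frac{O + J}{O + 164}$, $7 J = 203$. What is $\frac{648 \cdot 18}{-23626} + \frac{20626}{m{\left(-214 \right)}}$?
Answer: $- \frac{9746413304}{437081} \approx -22299.0$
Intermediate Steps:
$J = 29$ ($J = \frac{1}{7} \cdot 203 = 29$)
$m{\left(O \right)} = - \frac{29 + O}{4 \left(164 + O\right)}$ ($m{\left(O \right)} = - \frac{\left(O + 29\right) \frac{1}{O + 164}}{4} = - \frac{\left(29 + O\right) \frac{1}{164 + O}}{4} = - \frac{\frac{1}{164 + O} \left(29 + O\right)}{4} = - \frac{29 + O}{4 \left(164 + O\right)}$)
$\frac{648 \cdot 18}{-23626} + \frac{20626}{m{\left(-214 \right)}} = \frac{648 \cdot 18}{-23626} + \frac{20626}{\frac{1}{4} \frac{1}{164 - 214} \left(-29 - -214\right)} = 11664 \left(- \frac{1}{23626}\right) + \frac{20626}{\frac{1}{4} \frac{1}{-50} \left(-29 + 214\right)} = - \frac{5832}{11813} + \frac{20626}{\frac{1}{4} \left(- \frac{1}{50}\right) 185} = - \frac{5832}{11813} + \frac{20626}{- \frac{37}{40}} = - \frac{5832}{11813} + 20626 \left(- \frac{40}{37}\right) = - \frac{5832}{11813} - \frac{825040}{37} = - \frac{9746413304}{437081}$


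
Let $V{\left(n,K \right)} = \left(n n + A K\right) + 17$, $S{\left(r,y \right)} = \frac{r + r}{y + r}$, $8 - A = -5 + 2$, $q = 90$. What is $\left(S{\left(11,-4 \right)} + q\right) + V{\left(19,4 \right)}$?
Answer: $\frac{3606}{7} \approx 515.14$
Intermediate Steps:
$A = 11$ ($A = 8 - \left(-5 + 2\right) = 8 - -3 = 8 + 3 = 11$)
$S{\left(r,y \right)} = \frac{2 r}{r + y}$
$V{\left(n,K \right)} = 17 + n^{2} + 11 K$ ($V{\left(n,K \right)} = \left(n n + 11 K\right) + 17 = \left(n^{2} + 11 K\right) + 17 = 17 + n^{2} + 11 K$)
$\left(S{\left(11,-4 \right)} + q\right) + V{\left(19,4 \right)} = \left(2 \cdot 11 \frac{1}{11 - 4} + 90\right) + \left(17 + 19^{2} + 11 \cdot 4\right) = \left(2 \cdot 11 \cdot \frac{1}{7} + 90\right) + \left(17 + 361 + 44\right) = \left(2 \cdot 11 \cdot \frac{1}{7} + 90\right) + 422 = \left(\frac{22}{7} + 90\right) + 422 = \frac{652}{7} + 422 = \frac{3606}{7}$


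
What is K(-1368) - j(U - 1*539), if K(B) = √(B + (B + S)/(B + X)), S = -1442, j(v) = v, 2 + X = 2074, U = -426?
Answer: 965 + I*√10624702/88 ≈ 965.0 + 37.04*I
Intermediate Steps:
X = 2072 (X = -2 + 2074 = 2072)
K(B) = √(B + (-1442 + B)/(2072 + B)) (K(B) = √(B + (B - 1442)/(B + 2072)) = √(B + (-1442 + B)/(2072 + B)))
K(-1368) - j(U - 1*539) = √((-1442 - 1368 - 1368*(2072 - 1368))/(2072 - 1368)) - (-426 - 1*539) = √((-1442 - 1368 - 1368*704)/704) - (-426 - 539) = √((-1442 - 1368 - 963072)/704) - 1*(-965) = √((1/704)*(-965882)) + 965 = √(-482941/352) + 965 = I*√10624702/88 + 965 = 965 + I*√10624702/88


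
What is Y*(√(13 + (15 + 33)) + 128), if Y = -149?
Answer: -19072 - 149*√61 ≈ -20236.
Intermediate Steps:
Y*(√(13 + (15 + 33)) + 128) = -149*(√(13 + (15 + 33)) + 128) = -149*(√(13 + 48) + 128) = -149*(√61 + 128) = -149*(128 + √61) = -19072 - 149*√61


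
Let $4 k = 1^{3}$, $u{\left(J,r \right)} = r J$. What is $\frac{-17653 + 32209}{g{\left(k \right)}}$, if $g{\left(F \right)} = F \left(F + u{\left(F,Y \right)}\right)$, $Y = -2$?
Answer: $-232896$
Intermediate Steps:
$u{\left(J,r \right)} = J r$
$k = \frac{1}{4}$ ($k = \frac{1^{3}}{4} = \frac{1}{4} \cdot 1 = \frac{1}{4} \approx 0.25$)
$g{\left(F \right)} = - F^{2}$ ($g{\left(F \right)} = F \left(F + F \left(-2\right)\right) = F \left(F - 2 F\right) = F \left(- F\right) = - F^{2}$)
$\frac{-17653 + 32209}{g{\left(k \right)}} = \frac{-17653 + 32209}{\left(-1\right) \left(\frac{1}{4}\right)^{2}} = \frac{14556}{\left(-1\right) \frac{1}{16}} = \frac{14556}{- \frac{1}{16}} = 14556 \left(-16\right) = -232896$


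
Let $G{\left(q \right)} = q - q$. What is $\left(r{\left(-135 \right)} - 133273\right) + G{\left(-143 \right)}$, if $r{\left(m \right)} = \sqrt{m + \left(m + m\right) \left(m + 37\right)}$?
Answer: $-133273 + 45 \sqrt{13} \approx -1.3311 \cdot 10^{5}$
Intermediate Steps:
$G{\left(q \right)} = 0$
$r{\left(m \right)} = \sqrt{m + 2 m \left(37 + m\right)}$
$\left(r{\left(-135 \right)} - 133273\right) + G{\left(-143 \right)} = \left(\sqrt{- 135 \left(75 + 2 \left(-135\right)\right)} - 133273\right) + 0 = \left(\sqrt{- 135 \left(75 - 270\right)} - 133273\right) + 0 = \left(\sqrt{\left(-135\right) \left(-195\right)} - 133273\right) + 0 = \left(\sqrt{26325} - 133273\right) + 0 = \left(45 \sqrt{13} - 133273\right) + 0 = \left(-133273 + 45 \sqrt{13}\right) + 0 = -133273 + 45 \sqrt{13}$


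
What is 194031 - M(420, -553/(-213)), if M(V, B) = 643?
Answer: 193388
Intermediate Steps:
194031 - M(420, -553/(-213)) = 194031 - 1*643 = 194031 - 643 = 193388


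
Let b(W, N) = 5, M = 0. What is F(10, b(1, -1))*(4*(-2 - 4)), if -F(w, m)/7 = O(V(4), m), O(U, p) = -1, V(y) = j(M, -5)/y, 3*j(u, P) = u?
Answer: -168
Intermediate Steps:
j(u, P) = u/3
V(y) = 0 (V(y) = ((1/3)*0)/y = 0/y = 0)
F(w, m) = 7 (F(w, m) = -7*(-1) = 7)
F(10, b(1, -1))*(4*(-2 - 4)) = 7*(4*(-2 - 4)) = 7*(4*(-6)) = 7*(-24) = -168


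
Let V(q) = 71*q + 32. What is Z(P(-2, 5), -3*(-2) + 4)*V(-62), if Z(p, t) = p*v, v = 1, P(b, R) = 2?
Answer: -8740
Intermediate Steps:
Z(p, t) = p (Z(p, t) = p*1 = p)
V(q) = 32 + 71*q
Z(P(-2, 5), -3*(-2) + 4)*V(-62) = 2*(32 + 71*(-62)) = 2*(32 - 4402) = 2*(-4370) = -8740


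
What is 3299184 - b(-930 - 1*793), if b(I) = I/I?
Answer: 3299183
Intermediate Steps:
b(I) = 1
3299184 - b(-930 - 1*793) = 3299184 - 1*1 = 3299184 - 1 = 3299183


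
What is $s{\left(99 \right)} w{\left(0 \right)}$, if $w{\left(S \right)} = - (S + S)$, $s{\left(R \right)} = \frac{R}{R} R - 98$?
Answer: $0$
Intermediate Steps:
$s{\left(R \right)} = -98 + R$ ($s{\left(R \right)} = 1 R - 98 = R - 98 = -98 + R$)
$w{\left(S \right)} = - 2 S$
$s{\left(99 \right)} w{\left(0 \right)} = \left(-98 + 99\right) \left(\left(-2\right) 0\right) = 1 \cdot 0 = 0$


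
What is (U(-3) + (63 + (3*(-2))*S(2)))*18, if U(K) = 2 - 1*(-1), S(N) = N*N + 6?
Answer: 108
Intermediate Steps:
S(N) = 6 + N² (S(N) = N² + 6 = 6 + N²)
U(K) = 3 (U(K) = 2 + 1 = 3)
(U(-3) + (63 + (3*(-2))*S(2)))*18 = (3 + (63 + (3*(-2))*(6 + 2²)))*18 = (3 + (63 - 6*(6 + 4)))*18 = (3 + (63 - 6*10))*18 = (3 + (63 - 60))*18 = (3 + 3)*18 = 6*18 = 108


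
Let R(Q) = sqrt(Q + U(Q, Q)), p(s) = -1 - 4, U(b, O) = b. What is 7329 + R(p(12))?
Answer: 7329 + I*sqrt(10) ≈ 7329.0 + 3.1623*I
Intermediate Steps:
p(s) = -5
R(Q) = sqrt(2)*sqrt(Q) (R(Q) = sqrt(Q + Q) = sqrt(2*Q) = sqrt(2)*sqrt(Q))
7329 + R(p(12)) = 7329 + sqrt(2)*sqrt(-5) = 7329 + sqrt(2)*(I*sqrt(5)) = 7329 + I*sqrt(10)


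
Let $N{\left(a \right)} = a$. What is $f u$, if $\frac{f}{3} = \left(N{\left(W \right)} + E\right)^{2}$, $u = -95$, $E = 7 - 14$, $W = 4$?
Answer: $-2565$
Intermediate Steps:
$E = -7$ ($E = 7 - 14 = -7$)
$f = 27$ ($f = 3 \left(4 - 7\right)^{2} = 3 \left(-3\right)^{2} = 3 \cdot 9 = 27$)
$f u = 27 \left(-95\right) = -2565$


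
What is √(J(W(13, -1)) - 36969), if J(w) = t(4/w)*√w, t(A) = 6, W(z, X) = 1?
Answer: 111*I*√3 ≈ 192.26*I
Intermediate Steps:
J(w) = 6*√w
√(J(W(13, -1)) - 36969) = √(6*√1 - 36969) = √(6*1 - 36969) = √(6 - 36969) = √(-36963) = 111*I*√3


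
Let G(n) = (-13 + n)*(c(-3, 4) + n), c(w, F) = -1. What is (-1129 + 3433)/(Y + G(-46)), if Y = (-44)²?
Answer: 2304/4709 ≈ 0.48928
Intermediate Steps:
G(n) = (-1 + n)*(-13 + n) (G(n) = (-13 + n)*(-1 + n) = (-1 + n)*(-13 + n))
Y = 1936
(-1129 + 3433)/(Y + G(-46)) = (-1129 + 3433)/(1936 + (13 + (-46)² - 14*(-46))) = 2304/(1936 + (13 + 2116 + 644)) = 2304/(1936 + 2773) = 2304/4709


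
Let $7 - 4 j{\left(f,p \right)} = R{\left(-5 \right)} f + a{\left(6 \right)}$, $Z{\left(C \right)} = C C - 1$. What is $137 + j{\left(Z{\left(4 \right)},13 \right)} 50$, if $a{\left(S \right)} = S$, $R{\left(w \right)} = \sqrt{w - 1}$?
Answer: $\frac{299}{2} - \frac{375 i \sqrt{6}}{2} \approx 149.5 - 459.28 i$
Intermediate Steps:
$R{\left(w \right)} = \sqrt{-1 + w}$
$Z{\left(C \right)} = -1 + C^{2}$ ($Z{\left(C \right)} = C^{2} - 1 = -1 + C^{2}$)
$j{\left(f,p \right)} = \frac{1}{4} - \frac{i f \sqrt{6}}{4}$ ($j{\left(f,p \right)} = \frac{7}{4} - \frac{\sqrt{-1 - 5} f + 6}{4} = \frac{7}{4} - \frac{\sqrt{-6} f + 6}{4} = \frac{7}{4} - \frac{i \sqrt{6} f + 6}{4} = \frac{7}{4} - \frac{i f \sqrt{6} + 6}{4} = \frac{7}{4} - \frac{6 + i f \sqrt{6}}{4} = \frac{7}{4} - \left(\frac{3}{2} + \frac{i f \sqrt{6}}{4}\right) = \frac{1}{4} - \frac{i f \sqrt{6}}{4}$)
$137 + j{\left(Z{\left(4 \right)},13 \right)} 50 = 137 + \left(\frac{1}{4} - \frac{i \left(-1 + 4^{2}\right) \sqrt{6}}{4}\right) 50 = 137 + \left(\frac{1}{4} - \frac{i \left(-1 + 16\right) \sqrt{6}}{4}\right) 50 = 137 + \left(\frac{1}{4} - \frac{1}{4} i 15 \sqrt{6}\right) 50 = 137 + \left(\frac{1}{4} - \frac{15 i \sqrt{6}}{4}\right) 50 = 137 + \left(\frac{25}{2} - \frac{375 i \sqrt{6}}{2}\right) = \frac{299}{2} - \frac{375 i \sqrt{6}}{2}$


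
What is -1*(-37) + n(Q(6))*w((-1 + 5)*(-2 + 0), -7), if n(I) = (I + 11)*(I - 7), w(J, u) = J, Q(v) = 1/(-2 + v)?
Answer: 1289/2 ≈ 644.50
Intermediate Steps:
n(I) = (-7 + I)*(11 + I) (n(I) = (11 + I)*(-7 + I) = (-7 + I)*(11 + I))
-1*(-37) + n(Q(6))*w((-1 + 5)*(-2 + 0), -7) = -1*(-37) + (-77 + (1/(-2 + 6))² + 4/(-2 + 6))*((-1 + 5)*(-2 + 0)) = 37 + (-77 + (1/4)² + 4/4)*(4*(-2)) = 37 + (-77 + (¼)² + 4*(¼))*(-8) = 37 + (-77 + 1/16 + 1)*(-8) = 37 - 1215/16*(-8) = 37 + 1215/2 = 1289/2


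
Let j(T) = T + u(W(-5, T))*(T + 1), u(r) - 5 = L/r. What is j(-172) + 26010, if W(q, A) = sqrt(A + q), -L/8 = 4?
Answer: 24983 - 1824*I*sqrt(177)/59 ≈ 24983.0 - 411.3*I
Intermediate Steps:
L = -32 (L = -8*4 = -32)
u(r) = 5 - 32/r
j(T) = T + (1 + T)*(5 - 32/sqrt(-5 + T)) (j(T) = T + (5 - 32/sqrt(T - 5))*(T + 1) = T + (5 - 32/sqrt(-5 + T))*(1 + T) = T + (1 + T)*(5 - 32/sqrt(-5 + T)))
j(-172) + 26010 = (5 - 32/sqrt(-5 - 172) + 6*(-172) - 32*(-172)/sqrt(-5 - 172)) + 26010 = (5 - (-32)*I*sqrt(177)/177 - 1032 - 32*(-172)/sqrt(-177)) + 26010 = (5 - (-32)*I*sqrt(177)/177 - 1032 - 32*(-172)*(-I*sqrt(177)/177)) + 26010 = (5 + 32*I*sqrt(177)/177 - 1032 - 5504*I*sqrt(177)/177) + 26010 = (-1027 - 1824*I*sqrt(177)/59) + 26010 = 24983 - 1824*I*sqrt(177)/59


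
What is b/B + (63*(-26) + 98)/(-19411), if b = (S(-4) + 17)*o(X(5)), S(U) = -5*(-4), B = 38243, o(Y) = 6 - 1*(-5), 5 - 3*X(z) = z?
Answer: 9542071/106047839 ≈ 0.089979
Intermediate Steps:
X(z) = 5/3 - z/3
o(Y) = 11 (o(Y) = 6 + 5 = 11)
S(U) = 20
b = 407 (b = (20 + 17)*11 = 37*11 = 407)
b/B + (63*(-26) + 98)/(-19411) = 407/38243 + (63*(-26) + 98)/(-19411) = 407*(1/38243) + (-1638 + 98)*(-1/19411) = 407/38243 - 1540*(-1/19411) = 407/38243 + 220/2773 = 9542071/106047839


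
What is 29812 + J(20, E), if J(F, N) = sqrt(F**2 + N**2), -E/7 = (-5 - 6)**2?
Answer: 29812 + sqrt(717809) ≈ 30659.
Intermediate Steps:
E = -847 (E = -7*(-5 - 6)**2 = -7*(-11)**2 = -7*121 = -847)
29812 + J(20, E) = 29812 + sqrt(20**2 + (-847)**2) = 29812 + sqrt(400 + 717409) = 29812 + sqrt(717809)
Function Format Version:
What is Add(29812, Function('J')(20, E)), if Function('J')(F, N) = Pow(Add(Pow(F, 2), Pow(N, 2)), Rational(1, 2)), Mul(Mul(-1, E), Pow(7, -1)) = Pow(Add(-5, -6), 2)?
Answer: Add(29812, Pow(717809, Rational(1, 2))) ≈ 30659.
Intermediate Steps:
E = -847 (E = Mul(-7, Pow(Add(-5, -6), 2)) = Mul(-7, Pow(-11, 2)) = Mul(-7, 121) = -847)
Add(29812, Function('J')(20, E)) = Add(29812, Pow(Add(Pow(20, 2), Pow(-847, 2)), Rational(1, 2))) = Add(29812, Pow(Add(400, 717409), Rational(1, 2))) = Add(29812, Pow(717809, Rational(1, 2)))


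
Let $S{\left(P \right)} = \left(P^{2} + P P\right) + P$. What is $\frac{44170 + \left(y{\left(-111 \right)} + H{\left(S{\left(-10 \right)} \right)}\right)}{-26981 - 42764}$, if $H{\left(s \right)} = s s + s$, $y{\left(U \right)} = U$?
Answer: $- \frac{80349}{69745} \approx -1.152$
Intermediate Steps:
$S{\left(P \right)} = P + 2 P^{2}$ ($S{\left(P \right)} = \left(P^{2} + P^{2}\right) + P = 2 P^{2} + P = P + 2 P^{2}$)
$H{\left(s \right)} = s + s^{2}$ ($H{\left(s \right)} = s^{2} + s = s + s^{2}$)
$\frac{44170 + \left(y{\left(-111 \right)} + H{\left(S{\left(-10 \right)} \right)}\right)}{-26981 - 42764} = \frac{44170 - \left(111 - - 10 \left(1 + 2 \left(-10\right)\right) \left(1 - 10 \left(1 + 2 \left(-10\right)\right)\right)\right)}{-26981 - 42764} = \frac{44170 - \left(111 - - 10 \left(1 - 20\right) \left(1 - 10 \left(1 - 20\right)\right)\right)}{-69745} = \left(44170 - \left(111 - \left(-10\right) \left(-19\right) \left(1 - -190\right)\right)\right) \left(- \frac{1}{69745}\right) = \left(44170 - \left(111 - 190 \left(1 + 190\right)\right)\right) \left(- \frac{1}{69745}\right) = \left(44170 + \left(-111 + 190 \cdot 191\right)\right) \left(- \frac{1}{69745}\right) = \left(44170 + \left(-111 + 36290\right)\right) \left(- \frac{1}{69745}\right) = \left(44170 + 36179\right) \left(- \frac{1}{69745}\right) = 80349 \left(- \frac{1}{69745}\right) = - \frac{80349}{69745}$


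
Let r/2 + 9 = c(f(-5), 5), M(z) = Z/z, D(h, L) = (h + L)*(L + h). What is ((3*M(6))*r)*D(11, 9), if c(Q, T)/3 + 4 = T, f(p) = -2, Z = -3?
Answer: 7200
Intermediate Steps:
c(Q, T) = -12 + 3*T
D(h, L) = (L + h)² (D(h, L) = (L + h)*(L + h) = (L + h)²)
M(z) = -3/z
r = -12 (r = -18 + 2*(-12 + 3*5) = -18 + 2*(-12 + 15) = -18 + 2*3 = -18 + 6 = -12)
((3*M(6))*r)*D(11, 9) = ((3*(-3/6))*(-12))*(9 + 11)² = ((3*(-3*⅙))*(-12))*20² = ((3*(-½))*(-12))*400 = -3/2*(-12)*400 = 18*400 = 7200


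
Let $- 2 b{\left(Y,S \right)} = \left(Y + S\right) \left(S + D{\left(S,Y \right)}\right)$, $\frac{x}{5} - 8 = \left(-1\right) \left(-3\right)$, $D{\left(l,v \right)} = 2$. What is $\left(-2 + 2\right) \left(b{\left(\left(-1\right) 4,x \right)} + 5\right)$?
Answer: $0$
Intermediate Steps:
$x = 55$ ($x = 40 + 5 \left(\left(-1\right) \left(-3\right)\right) = 40 + 5 \cdot 3 = 40 + 15 = 55$)
$b{\left(Y,S \right)} = - \frac{\left(2 + S\right) \left(S + Y\right)}{2}$ ($b{\left(Y,S \right)} = - \frac{\left(Y + S\right) \left(S + 2\right)}{2} = - \frac{\left(S + Y\right) \left(2 + S\right)}{2} = - \frac{\left(2 + S\right) \left(S + Y\right)}{2}$)
$\left(-2 + 2\right) \left(b{\left(\left(-1\right) 4,x \right)} + 5\right) = \left(-2 + 2\right) \left(\left(\left(-1\right) 55 - \left(-1\right) 4 - \frac{55^{2}}{2} - \frac{55 \left(\left(-1\right) 4\right)}{2}\right) + 5\right) = 0 \left(\left(-55 - -4 - \frac{3025}{2} - \frac{55}{2} \left(-4\right)\right) + 5\right) = 0 \left(\left(-55 + 4 - \frac{3025}{2} + 110\right) + 5\right) = 0 \left(- \frac{2907}{2} + 5\right) = 0 \left(- \frac{2897}{2}\right) = 0$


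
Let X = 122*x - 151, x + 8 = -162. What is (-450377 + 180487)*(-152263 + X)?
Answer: 46732533060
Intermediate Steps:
x = -170 (x = -8 - 162 = -170)
X = -20891 (X = 122*(-170) - 151 = -20740 - 151 = -20891)
(-450377 + 180487)*(-152263 + X) = (-450377 + 180487)*(-152263 - 20891) = -269890*(-173154) = 46732533060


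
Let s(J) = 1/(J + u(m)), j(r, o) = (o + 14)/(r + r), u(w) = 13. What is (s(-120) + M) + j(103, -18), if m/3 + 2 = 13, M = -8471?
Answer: -93359208/11021 ≈ -8471.0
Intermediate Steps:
m = 33 (m = -6 + 3*13 = -6 + 39 = 33)
j(r, o) = (14 + o)/(2*r) (j(r, o) = (14 + o)/((2*r)) = (14 + o)*(1/(2*r)) = (14 + o)/(2*r))
s(J) = 1/(13 + J) (s(J) = 1/(J + 13) = 1/(13 + J))
(s(-120) + M) + j(103, -18) = (1/(13 - 120) - 8471) + (½)*(14 - 18)/103 = (1/(-107) - 8471) + (½)*(1/103)*(-4) = (-1/107 - 8471) - 2/103 = -906398/107 - 2/103 = -93359208/11021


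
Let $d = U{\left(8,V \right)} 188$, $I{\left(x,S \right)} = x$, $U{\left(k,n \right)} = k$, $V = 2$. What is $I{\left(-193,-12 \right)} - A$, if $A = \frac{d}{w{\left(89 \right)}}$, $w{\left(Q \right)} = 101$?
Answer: $- \frac{20997}{101} \approx -207.89$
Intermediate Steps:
$d = 1504$ ($d = 8 \cdot 188 = 1504$)
$A = \frac{1504}{101} \approx 14.891$
$I{\left(-193,-12 \right)} - A = -193 - \frac{1504}{101} = - \frac{20997}{101}$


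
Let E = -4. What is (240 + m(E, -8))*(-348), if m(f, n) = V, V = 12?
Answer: -87696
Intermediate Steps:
m(f, n) = 12
(240 + m(E, -8))*(-348) = (240 + 12)*(-348) = 252*(-348) = -87696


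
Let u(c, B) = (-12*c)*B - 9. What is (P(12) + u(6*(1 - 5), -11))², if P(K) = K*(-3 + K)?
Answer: 9418761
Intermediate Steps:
u(c, B) = -9 - 12*B*c (u(c, B) = -12*B*c - 9 = -9 - 12*B*c)
(P(12) + u(6*(1 - 5), -11))² = (12*(-3 + 12) + (-9 - 12*(-11)*6*(1 - 5)))² = (12*9 + (-9 - 12*(-11)*6*(-4)))² = (108 + (-9 - 12*(-11)*(-24)))² = (108 + (-9 - 3168))² = (108 - 3177)² = (-3069)² = 9418761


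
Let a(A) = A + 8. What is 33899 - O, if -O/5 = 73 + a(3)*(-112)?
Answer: 28104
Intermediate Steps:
a(A) = 8 + A
O = 5795 (O = -5*(73 + (8 + 3)*(-112)) = -5*(73 + 11*(-112)) = -5*(73 - 1232) = -5*(-1159) = 5795)
33899 - O = 33899 - 1*5795 = 33899 - 5795 = 28104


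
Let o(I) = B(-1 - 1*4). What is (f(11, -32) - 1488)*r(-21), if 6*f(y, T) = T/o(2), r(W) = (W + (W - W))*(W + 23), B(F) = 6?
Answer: 187600/3 ≈ 62533.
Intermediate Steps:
o(I) = 6
r(W) = W*(23 + W) (r(W) = (W + 0)*(23 + W) = W*(23 + W))
f(y, T) = T/36 (f(y, T) = (T/6)/6 = T/36)
(f(11, -32) - 1488)*r(-21) = ((1/36)*(-32) - 1488)*(-21*(23 - 21)) = (-8/9 - 1488)*(-21*2) = -13400/9*(-42) = 187600/3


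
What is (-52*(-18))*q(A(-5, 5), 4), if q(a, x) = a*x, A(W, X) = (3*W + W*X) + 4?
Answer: -134784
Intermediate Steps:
A(W, X) = 4 + 3*W + W*X
(-52*(-18))*q(A(-5, 5), 4) = (-52*(-18))*((4 + 3*(-5) - 5*5)*4) = 936*((4 - 15 - 25)*4) = 936*(-36*4) = 936*(-144) = -134784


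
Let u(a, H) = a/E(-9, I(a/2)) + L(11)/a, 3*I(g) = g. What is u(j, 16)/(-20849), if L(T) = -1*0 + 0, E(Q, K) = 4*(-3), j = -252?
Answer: -21/20849 ≈ -0.0010072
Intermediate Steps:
I(g) = g/3
E(Q, K) = -12
L(T) = 0 (L(T) = 0 + 0 = 0)
u(a, H) = -a/12 (u(a, H) = a/(-12) + 0/a = a*(-1/12) + 0 = -a/12 + 0 = -a/12)
u(j, 16)/(-20849) = -1/12*(-252)/(-20849) = 21*(-1/20849) = -21/20849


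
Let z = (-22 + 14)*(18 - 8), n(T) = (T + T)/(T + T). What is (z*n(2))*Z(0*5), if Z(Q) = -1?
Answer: 80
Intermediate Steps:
n(T) = 1 (n(T) = (2*T)/((2*T)) = (2*T)*(1/(2*T)) = 1)
z = -80 (z = -8*10 = -80)
(z*n(2))*Z(0*5) = -80*1*(-1) = -80*(-1) = 80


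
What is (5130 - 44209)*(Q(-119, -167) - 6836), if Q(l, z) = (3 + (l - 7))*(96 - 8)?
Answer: 690135140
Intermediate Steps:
Q(l, z) = -352 + 88*l (Q(l, z) = (3 + (-7 + l))*88 = (-4 + l)*88 = -352 + 88*l)
(5130 - 44209)*(Q(-119, -167) - 6836) = (5130 - 44209)*((-352 + 88*(-119)) - 6836) = -39079*((-352 - 10472) - 6836) = -39079*(-10824 - 6836) = -39079*(-17660) = 690135140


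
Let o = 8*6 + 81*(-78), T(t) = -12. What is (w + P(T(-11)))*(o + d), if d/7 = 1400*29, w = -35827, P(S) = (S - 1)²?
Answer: -9910427940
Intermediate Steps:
P(S) = (-1 + S)²
d = 284200 (d = 7*(1400*29) = 7*40600 = 284200)
o = -6270 (o = 48 - 6318 = -6270)
(w + P(T(-11)))*(o + d) = (-35827 + (-1 - 12)²)*(-6270 + 284200) = (-35827 + (-13)²)*277930 = (-35827 + 169)*277930 = -35658*277930 = -9910427940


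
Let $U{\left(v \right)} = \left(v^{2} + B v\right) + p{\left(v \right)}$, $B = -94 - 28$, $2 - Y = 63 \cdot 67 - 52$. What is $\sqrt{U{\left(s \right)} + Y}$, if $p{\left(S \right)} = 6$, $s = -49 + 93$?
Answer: $i \sqrt{7593} \approx 87.138 i$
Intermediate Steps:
$s = 44$
$Y = -4167$ ($Y = 2 - \left(63 \cdot 67 - 52\right) = 2 - \left(4221 - 52\right) = 2 - 4169 = -4167$)
$B = -122$
$U{\left(v \right)} = 6 + v^{2} - 122 v$ ($U{\left(v \right)} = \left(v^{2} - 122 v\right) + 6 = 6 + v^{2} - 122 v$)
$\sqrt{U{\left(s \right)} + Y} = \sqrt{\left(6 + 44^{2} - 5368\right) - 4167} = \sqrt{\left(6 + 1936 - 5368\right) - 4167} = \sqrt{-3426 - 4167} = \sqrt{-7593} = i \sqrt{7593}$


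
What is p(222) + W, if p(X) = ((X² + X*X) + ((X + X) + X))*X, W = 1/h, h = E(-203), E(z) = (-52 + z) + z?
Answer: 10089716183/458 ≈ 2.2030e+7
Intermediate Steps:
E(z) = -52 + 2*z
h = -458 (h = -52 + 2*(-203) = -52 - 406 = -458)
W = -1/458 (W = 1/(-458) = -1/458 ≈ -0.0021834)
p(X) = X*(2*X² + 3*X) (p(X) = ((X² + X²) + (2*X + X))*X = (2*X² + 3*X)*X = X*(2*X² + 3*X))
p(222) + W = 222²*(3 + 2*222) - 1/458 = 49284*(3 + 444) - 1/458 = 49284*447 - 1/458 = 22029948 - 1/458 = 10089716183/458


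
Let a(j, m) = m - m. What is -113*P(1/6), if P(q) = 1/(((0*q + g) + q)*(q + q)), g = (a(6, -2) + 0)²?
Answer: -2034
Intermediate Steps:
a(j, m) = 0
g = 0 (g = (0 + 0)² = 0² = 0)
P(q) = 1/(2*q²) (P(q) = 1/(((0*q + 0) + q)*(q + q)) = 1/(((0 + 0) + q)*(2*q)) = 1/((0 + q)*(2*q)) = 1/(q*(2*q)) = 1/(2*q²))
-113*P(1/6) = -113/(2*(1/6)²) = -113/(2*(1*(⅙))²) = -113/(2*6⁻²) = -113*36/2 = -113*18 = -2034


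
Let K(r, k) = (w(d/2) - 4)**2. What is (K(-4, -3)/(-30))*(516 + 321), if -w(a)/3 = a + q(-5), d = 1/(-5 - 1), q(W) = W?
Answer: -112995/32 ≈ -3531.1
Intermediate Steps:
d = -1/6 (d = 1/(-6) = -1/6 ≈ -0.16667)
w(a) = 15 - 3*a (w(a) = -3*(a - 5) = -3*(-5 + a) = 15 - 3*a)
K(r, k) = 2025/16 (K(r, k) = ((15 - (-1)/(2*2)) - 4)**2 = ((15 - 3*(-1/12)) - 4)**2 = ((15 + 1/4) - 4)**2 = (61/4 - 4)**2 = (45/4)**2 = 2025/16)
(K(-4, -3)/(-30))*(516 + 321) = ((2025/16)/(-30))*(516 + 321) = ((2025/16)*(-1/30))*837 = -135/32*837 = -112995/32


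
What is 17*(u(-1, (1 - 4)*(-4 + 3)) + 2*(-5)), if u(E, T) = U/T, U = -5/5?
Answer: -527/3 ≈ -175.67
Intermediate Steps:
U = -1 (U = -5*⅕ = -1)
u(E, T) = -1/T
17*(u(-1, (1 - 4)*(-4 + 3)) + 2*(-5)) = 17*(-1/((1 - 4)*(-4 + 3)) + 2*(-5)) = 17*(-1/((-3*(-1))) - 10) = 17*(-1/3 - 10) = 17*(-1*⅓ - 10) = 17*(-⅓ - 10) = 17*(-31/3) = -527/3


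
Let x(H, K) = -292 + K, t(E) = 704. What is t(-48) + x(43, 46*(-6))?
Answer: 136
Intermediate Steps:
t(-48) + x(43, 46*(-6)) = 704 + (-292 + 46*(-6)) = 704 + (-292 - 276) = 704 - 568 = 136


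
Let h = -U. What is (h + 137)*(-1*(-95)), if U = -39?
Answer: 16720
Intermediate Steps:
h = 39 (h = -1*(-39) = 39)
(h + 137)*(-1*(-95)) = (39 + 137)*(-1*(-95)) = 176*95 = 16720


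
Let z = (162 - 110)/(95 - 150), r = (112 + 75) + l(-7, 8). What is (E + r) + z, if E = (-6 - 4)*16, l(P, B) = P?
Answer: 1048/55 ≈ 19.055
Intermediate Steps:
r = 180 (r = (112 + 75) - 7 = 187 - 7 = 180)
E = -160 (E = -10*16 = -160)
z = -52/55 (z = 52/(-55) = 52*(-1/55) = -52/55 ≈ -0.94545)
(E + r) + z = (-160 + 180) - 52/55 = 20 - 52/55 = 1048/55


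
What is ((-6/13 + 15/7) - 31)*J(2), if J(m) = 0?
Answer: 0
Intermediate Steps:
((-6/13 + 15/7) - 31)*J(2) = ((-6/13 + 15/7) - 31)*0 = (153/91 - 31)*0 = -2668/91*0 = 0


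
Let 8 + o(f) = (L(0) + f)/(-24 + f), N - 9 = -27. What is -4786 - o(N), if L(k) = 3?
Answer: -66897/14 ≈ -4778.4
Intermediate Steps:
N = -18 (N = 9 - 27 = -18)
o(f) = -8 + (3 + f)/(-24 + f)
-4786 - o(N) = -4786 - (195 - 7*(-18))/(-24 - 18) = -4786 - (195 + 126)/(-42) = -4786 - (-1)*321/42 = -4786 - 1*(-107/14) = -4786 + 107/14 = -66897/14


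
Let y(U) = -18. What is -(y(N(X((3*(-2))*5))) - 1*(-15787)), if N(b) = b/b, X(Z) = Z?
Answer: -15769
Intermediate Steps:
N(b) = 1
-(y(N(X((3*(-2))*5))) - 1*(-15787)) = -(-18 - 1*(-15787)) = -(-18 + 15787) = -1*15769 = -15769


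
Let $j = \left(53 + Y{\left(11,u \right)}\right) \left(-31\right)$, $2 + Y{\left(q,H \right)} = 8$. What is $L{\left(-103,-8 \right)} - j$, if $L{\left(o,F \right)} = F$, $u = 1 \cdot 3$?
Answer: $1821$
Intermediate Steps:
$u = 3$
$Y{\left(q,H \right)} = 6$ ($Y{\left(q,H \right)} = -2 + 8 = 6$)
$j = -1829$ ($j = \left(53 + 6\right) \left(-31\right) = 59 \left(-31\right) = -1829$)
$L{\left(-103,-8 \right)} - j = -8 - -1829 = -8 + 1829 = 1821$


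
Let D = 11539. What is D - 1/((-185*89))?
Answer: 189989636/16465 ≈ 11539.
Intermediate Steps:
D - 1/((-185*89)) = 11539 - 1/((-185*89)) = 11539 - 1/(-16465) = 11539 - 1*(-1/16465) = 11539 + 1/16465 = 189989636/16465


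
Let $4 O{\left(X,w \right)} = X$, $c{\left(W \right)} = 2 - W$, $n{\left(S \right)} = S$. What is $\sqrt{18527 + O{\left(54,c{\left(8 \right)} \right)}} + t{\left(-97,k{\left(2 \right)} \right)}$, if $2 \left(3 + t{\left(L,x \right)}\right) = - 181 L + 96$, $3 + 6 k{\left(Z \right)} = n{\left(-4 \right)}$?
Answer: $\frac{17647}{2} + \frac{\sqrt{74162}}{2} \approx 8959.7$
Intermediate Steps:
$k{\left(Z \right)} = - \frac{7}{6}$ ($k{\left(Z \right)} = - \frac{1}{2} + \frac{1}{6} \left(-4\right) = - \frac{1}{2} - \frac{2}{3} = - \frac{7}{6}$)
$O{\left(X,w \right)} = \frac{X}{4}$
$t{\left(L,x \right)} = 45 - \frac{181 L}{2}$ ($t{\left(L,x \right)} = -3 + \frac{- 181 L + 96}{2} = -3 + \frac{96 - 181 L}{2} = -3 - \left(-48 + \frac{181 L}{2}\right) = 45 - \frac{181 L}{2}$)
$\sqrt{18527 + O{\left(54,c{\left(8 \right)} \right)}} + t{\left(-97,k{\left(2 \right)} \right)} = \sqrt{18527 + \frac{1}{4} \cdot 54} + \left(45 - - \frac{17557}{2}\right) = \sqrt{18527 + \frac{27}{2}} + \left(45 + \frac{17557}{2}\right) = \sqrt{\frac{37081}{2}} + \frac{17647}{2} = \frac{\sqrt{74162}}{2} + \frac{17647}{2} = \frac{17647}{2} + \frac{\sqrt{74162}}{2}$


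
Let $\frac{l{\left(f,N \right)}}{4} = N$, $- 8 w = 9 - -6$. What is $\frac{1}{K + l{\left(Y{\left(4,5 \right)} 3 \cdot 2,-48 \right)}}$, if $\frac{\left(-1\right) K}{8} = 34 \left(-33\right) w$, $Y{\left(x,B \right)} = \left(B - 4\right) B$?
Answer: $- \frac{1}{17022} \approx -5.8747 \cdot 10^{-5}$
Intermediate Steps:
$w = - \frac{15}{8}$ ($w = - \frac{9 - -6}{8} = - \frac{9 + 6}{8} = \left(- \frac{1}{8}\right) 15 = - \frac{15}{8} \approx -1.875$)
$Y{\left(x,B \right)} = B \left(-4 + B\right)$ ($Y{\left(x,B \right)} = \left(-4 + B\right) B = B \left(-4 + B\right)$)
$l{\left(f,N \right)} = 4 N$
$K = -16830$ ($K = - 8 \cdot 34 \left(-33\right) \left(- \frac{15}{8}\right) = - 8 \left(\left(-1122\right) \left(- \frac{15}{8}\right)\right) = \left(-8\right) \frac{8415}{4} = -16830$)
$\frac{1}{K + l{\left(Y{\left(4,5 \right)} 3 \cdot 2,-48 \right)}} = \frac{1}{-16830 + 4 \left(-48\right)} = \frac{1}{-16830 - 192} = \frac{1}{-17022} = - \frac{1}{17022}$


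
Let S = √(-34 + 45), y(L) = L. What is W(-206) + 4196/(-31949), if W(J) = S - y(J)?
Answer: 6577298/31949 + √11 ≈ 209.19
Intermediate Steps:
S = √11 ≈ 3.3166
W(J) = √11 - J
W(-206) + 4196/(-31949) = (√11 - 1*(-206)) + 4196/(-31949) = (√11 + 206) + 4196*(-1/31949) = (206 + √11) - 4196/31949 = 6577298/31949 + √11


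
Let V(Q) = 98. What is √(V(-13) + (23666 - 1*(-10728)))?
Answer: 2*√8623 ≈ 185.72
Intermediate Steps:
√(V(-13) + (23666 - 1*(-10728))) = √(98 + (23666 - 1*(-10728))) = √(98 + (23666 + 10728)) = √(98 + 34394) = √34492 = 2*√8623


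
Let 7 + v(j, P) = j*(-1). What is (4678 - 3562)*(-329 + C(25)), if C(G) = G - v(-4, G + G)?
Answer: -335916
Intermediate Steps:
v(j, P) = -7 - j (v(j, P) = -7 + j*(-1) = -7 - j)
C(G) = 3 + G (C(G) = G - (-7 - 1*(-4)) = G - (-7 + 4) = G - 1*(-3) = G + 3 = 3 + G)
(4678 - 3562)*(-329 + C(25)) = (4678 - 3562)*(-329 + (3 + 25)) = 1116*(-329 + 28) = 1116*(-301) = -335916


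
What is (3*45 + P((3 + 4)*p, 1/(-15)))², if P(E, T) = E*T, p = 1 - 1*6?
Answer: 169744/9 ≈ 18860.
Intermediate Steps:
p = -5 (p = 1 - 6 = -5)
(3*45 + P((3 + 4)*p, 1/(-15)))² = (3*45 + ((3 + 4)*(-5))/(-15))² = (135 + (7*(-5))*(-1/15))² = (135 - 35*(-1/15))² = (135 + 7/3)² = (412/3)² = 169744/9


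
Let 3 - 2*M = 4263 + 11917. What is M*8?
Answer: -64708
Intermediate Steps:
M = -16177/2 (M = 3/2 - (4263 + 11917)/2 = 3/2 - 1/2*16180 = 3/2 - 8090 = -16177/2 ≈ -8088.5)
M*8 = -16177/2*8 = -64708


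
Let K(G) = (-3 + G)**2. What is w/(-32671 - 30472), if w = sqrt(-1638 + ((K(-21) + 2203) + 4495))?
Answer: -2*sqrt(1409)/63143 ≈ -0.0011889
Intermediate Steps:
w = 2*sqrt(1409) (w = sqrt(-1638 + (((-3 - 21)**2 + 2203) + 4495)) = sqrt(-1638 + (((-24)**2 + 2203) + 4495)) = sqrt(-1638 + ((576 + 2203) + 4495)) = sqrt(-1638 + (2779 + 4495)) = sqrt(-1638 + 7274) = sqrt(5636) = 2*sqrt(1409) ≈ 75.073)
w/(-32671 - 30472) = (2*sqrt(1409))/(-32671 - 30472) = (2*sqrt(1409))/(-63143) = (2*sqrt(1409))*(-1/63143) = -2*sqrt(1409)/63143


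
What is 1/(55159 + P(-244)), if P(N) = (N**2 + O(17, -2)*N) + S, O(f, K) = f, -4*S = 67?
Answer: 4/442121 ≈ 9.0473e-6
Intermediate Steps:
S = -67/4 (S = -1/4*67 = -67/4 ≈ -16.750)
P(N) = -67/4 + N**2 + 17*N (P(N) = (N**2 + 17*N) - 67/4 = -67/4 + N**2 + 17*N)
1/(55159 + P(-244)) = 1/(55159 + (-67/4 + (-244)**2 + 17*(-244))) = 1/(55159 + (-67/4 + 59536 - 4148)) = 1/(55159 + 221485/4) = 1/(442121/4) = 4/442121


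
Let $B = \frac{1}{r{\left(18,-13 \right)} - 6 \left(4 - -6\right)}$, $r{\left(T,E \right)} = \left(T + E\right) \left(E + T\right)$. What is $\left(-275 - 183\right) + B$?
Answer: $- \frac{16031}{35} \approx -458.03$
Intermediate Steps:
$r{\left(T,E \right)} = \left(E + T\right)^{2}$ ($r{\left(T,E \right)} = \left(E + T\right) \left(E + T\right) = \left(E + T\right)^{2}$)
$B = - \frac{1}{35}$ ($B = \frac{1}{\left(-13 + 18\right)^{2} - 6 \left(4 - -6\right)} = \frac{1}{5^{2} - 6 \left(4 + 6\right)} = \frac{1}{25 - 60} = \frac{1}{-35} = - \frac{1}{35} \approx -0.028571$)
$\left(-275 - 183\right) + B = \left(-275 - 183\right) - \frac{1}{35} = -458 - \frac{1}{35} = - \frac{16031}{35}$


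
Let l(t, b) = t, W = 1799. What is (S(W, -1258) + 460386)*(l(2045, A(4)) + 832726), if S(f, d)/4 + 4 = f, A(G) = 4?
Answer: 390310537386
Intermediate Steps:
S(f, d) = -16 + 4*f
(S(W, -1258) + 460386)*(l(2045, A(4)) + 832726) = ((-16 + 4*1799) + 460386)*(2045 + 832726) = ((-16 + 7196) + 460386)*834771 = (7180 + 460386)*834771 = 467566*834771 = 390310537386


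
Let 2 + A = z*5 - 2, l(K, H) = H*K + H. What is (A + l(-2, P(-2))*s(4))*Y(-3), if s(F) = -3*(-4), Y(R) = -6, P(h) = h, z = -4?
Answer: 0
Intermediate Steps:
l(K, H) = H + H*K
s(F) = 12
A = -24 (A = -2 + (-4*5 - 2) = -2 + (-20 - 2) = -2 - 22 = -24)
(A + l(-2, P(-2))*s(4))*Y(-3) = (-24 - 2*(1 - 2)*12)*(-6) = (-24 - 2*(-1)*12)*(-6) = (-24 + 2*12)*(-6) = (-24 + 24)*(-6) = 0*(-6) = 0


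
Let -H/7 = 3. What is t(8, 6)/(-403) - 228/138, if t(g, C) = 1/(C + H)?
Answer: -229687/139035 ≈ -1.6520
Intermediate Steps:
H = -21 (H = -7*3 = -21)
t(g, C) = 1/(-21 + C) (t(g, C) = 1/(C - 21) = 1/(-21 + C))
t(8, 6)/(-403) - 228/138 = 1/((-21 + 6)*(-403)) - 228/138 = -1/403/(-15) - 228*1/138 = -1/15*(-1/403) - 38/23 = 1/6045 - 38/23 = -229687/139035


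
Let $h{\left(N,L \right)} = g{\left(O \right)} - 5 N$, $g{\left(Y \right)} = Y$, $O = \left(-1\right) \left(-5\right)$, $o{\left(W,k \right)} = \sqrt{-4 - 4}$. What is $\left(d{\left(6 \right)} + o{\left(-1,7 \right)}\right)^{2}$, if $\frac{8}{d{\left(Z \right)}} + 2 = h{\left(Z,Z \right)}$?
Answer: $- \frac{5768}{729} - \frac{32 i \sqrt{2}}{27} \approx -7.9122 - 1.6761 i$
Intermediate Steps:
$o{\left(W,k \right)} = 2 i \sqrt{2}$ ($o{\left(W,k \right)} = \sqrt{-8} = 2 i \sqrt{2}$)
$O = 5$
$h{\left(N,L \right)} = 5 - 5 N$
$d{\left(Z \right)} = \frac{8}{3 - 5 Z}$ ($d{\left(Z \right)} = \frac{8}{-2 - \left(-5 + 5 Z\right)} = \frac{8}{3 - 5 Z}$)
$\left(d{\left(6 \right)} + o{\left(-1,7 \right)}\right)^{2} = \left(- \frac{8}{-3 + 5 \cdot 6} + 2 i \sqrt{2}\right)^{2} = \left(- \frac{8}{-3 + 30} + 2 i \sqrt{2}\right)^{2} = \left(- \frac{8}{27} + 2 i \sqrt{2}\right)^{2}$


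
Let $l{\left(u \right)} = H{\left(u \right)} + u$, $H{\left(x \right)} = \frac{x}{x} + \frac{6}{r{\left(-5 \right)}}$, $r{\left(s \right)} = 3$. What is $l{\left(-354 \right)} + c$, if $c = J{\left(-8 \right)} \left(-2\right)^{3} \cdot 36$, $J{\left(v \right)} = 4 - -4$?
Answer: $-2655$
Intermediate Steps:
$H{\left(x \right)} = 3$ ($H{\left(x \right)} = \frac{x}{x} + \frac{6}{3} = 1 + 6 \cdot \frac{1}{3} = 1 + 2 = 3$)
$J{\left(v \right)} = 8$ ($J{\left(v \right)} = 4 + 4 = 8$)
$l{\left(u \right)} = 3 + u$
$c = -2304$ ($c = 8 \left(-2\right)^{3} \cdot 36 = 8 \left(-8\right) 36 = \left(-64\right) 36 = -2304$)
$l{\left(-354 \right)} + c = \left(3 - 354\right) - 2304 = -351 - 2304 = -2655$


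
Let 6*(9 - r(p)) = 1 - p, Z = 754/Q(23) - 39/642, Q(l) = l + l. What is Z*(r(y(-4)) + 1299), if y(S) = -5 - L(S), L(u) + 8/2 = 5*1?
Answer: 210083913/9844 ≈ 21341.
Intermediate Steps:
Q(l) = 2*l
Z = 80379/4922 (Z = 754/((2*23)) - 39/642 = 754/46 - 39*1/642 = 754*(1/46) - 13/214 = 377/23 - 13/214 = 80379/4922 ≈ 16.331)
L(u) = 1 (L(u) = -4 + 5*1 = -4 + 5 = 1)
y(S) = -6 (y(S) = -5 - 1*1 = -5 - 1 = -6)
r(p) = 53/6 + p/6 (r(p) = 9 - (1 - p)/6 = 9 + (-1/6 + p/6) = 53/6 + p/6)
Z*(r(y(-4)) + 1299) = 80379*((53/6 + (1/6)*(-6)) + 1299)/4922 = 80379*((53/6 - 1) + 1299)/4922 = 80379*(47/6 + 1299)/4922 = (80379/4922)*(7841/6) = 210083913/9844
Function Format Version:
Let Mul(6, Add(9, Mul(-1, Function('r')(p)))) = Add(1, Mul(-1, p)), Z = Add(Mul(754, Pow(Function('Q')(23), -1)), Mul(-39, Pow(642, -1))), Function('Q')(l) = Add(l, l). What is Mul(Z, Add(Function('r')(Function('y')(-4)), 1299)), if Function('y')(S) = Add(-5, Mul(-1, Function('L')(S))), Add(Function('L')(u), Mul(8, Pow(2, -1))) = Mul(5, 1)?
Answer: Rational(210083913, 9844) ≈ 21341.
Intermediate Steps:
Function('Q')(l) = Mul(2, l)
Z = Rational(80379, 4922) (Z = Add(Mul(754, Pow(Mul(2, 23), -1)), Mul(-39, Pow(642, -1))) = Add(Mul(754, Pow(46, -1)), Mul(-39, Rational(1, 642))) = Add(Mul(754, Rational(1, 46)), Rational(-13, 214)) = Add(Rational(377, 23), Rational(-13, 214)) = Rational(80379, 4922) ≈ 16.331)
Function('L')(u) = 1 (Function('L')(u) = Add(-4, Mul(5, 1)) = Add(-4, 5) = 1)
Function('y')(S) = -6 (Function('y')(S) = Add(-5, Mul(-1, 1)) = Add(-5, -1) = -6)
Function('r')(p) = Add(Rational(53, 6), Mul(Rational(1, 6), p)) (Function('r')(p) = Add(9, Mul(Rational(-1, 6), Add(1, Mul(-1, p)))) = Add(9, Add(Rational(-1, 6), Mul(Rational(1, 6), p))) = Add(Rational(53, 6), Mul(Rational(1, 6), p)))
Mul(Z, Add(Function('r')(Function('y')(-4)), 1299)) = Mul(Rational(80379, 4922), Add(Add(Rational(53, 6), Mul(Rational(1, 6), -6)), 1299)) = Mul(Rational(80379, 4922), Add(Add(Rational(53, 6), -1), 1299)) = Mul(Rational(80379, 4922), Add(Rational(47, 6), 1299)) = Mul(Rational(80379, 4922), Rational(7841, 6)) = Rational(210083913, 9844)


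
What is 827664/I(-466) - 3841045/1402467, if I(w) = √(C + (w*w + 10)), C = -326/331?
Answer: -3841045/1402467 + 137944*√5948204055/5990135 ≈ 1773.3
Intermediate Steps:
C = -326/331 (C = -326*1/331 = -326/331 ≈ -0.98489)
I(w) = √(2984/331 + w²) (I(w) = √(-326/331 + (w*w + 10)) = √(-326/331 + (w² + 10)) = √(-326/331 + (10 + w²)) = √(2984/331 + w²))
827664/I(-466) - 3841045/1402467 = 827664/((√(987704 + 109561*(-466)²)/331)) - 3841045/1402467 = 827664/((√(987704 + 109561*217156)/331)) - 3841045*1/1402467 = 827664/((√(987704 + 23791828516)/331)) - 3841045/1402467 = 827664/((√23792816220/331)) - 3841045/1402467 = 827664/(((2*√5948204055)/331)) - 3841045/1402467 = 827664/((2*√5948204055/331)) - 3841045/1402467 = 827664*(√5948204055/35940810) - 3841045/1402467 = 137944*√5948204055/5990135 - 3841045/1402467 = -3841045/1402467 + 137944*√5948204055/5990135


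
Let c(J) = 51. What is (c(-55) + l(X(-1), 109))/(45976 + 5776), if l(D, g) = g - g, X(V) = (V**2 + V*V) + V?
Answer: 51/51752 ≈ 0.00098547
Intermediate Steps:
X(V) = V + 2*V**2 (X(V) = (V**2 + V**2) + V = 2*V**2 + V = V + 2*V**2)
l(D, g) = 0
(c(-55) + l(X(-1), 109))/(45976 + 5776) = (51 + 0)/(45976 + 5776) = 51/51752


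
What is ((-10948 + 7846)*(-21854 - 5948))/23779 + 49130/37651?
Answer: 3248258424674/895303129 ≈ 3628.1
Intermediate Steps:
((-10948 + 7846)*(-21854 - 5948))/23779 + 49130/37651 = -3102*(-27802)*(1/23779) + 49130*(1/37651) = 86241804*(1/23779) + 49130/37651 = 86241804/23779 + 49130/37651 = 3248258424674/895303129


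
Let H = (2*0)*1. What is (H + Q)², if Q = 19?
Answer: 361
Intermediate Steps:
H = 0 (H = 0*1 = 0)
(H + Q)² = (0 + 19)² = 19² = 361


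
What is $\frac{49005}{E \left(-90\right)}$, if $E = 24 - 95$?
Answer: $\frac{1089}{142} \approx 7.669$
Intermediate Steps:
$E = -71$ ($E = 24 - 95 = -71$)
$\frac{49005}{E \left(-90\right)} = \frac{49005}{\left(-71\right) \left(-90\right)} = \frac{49005}{6390} = 49005 \cdot \frac{1}{6390} = \frac{1089}{142}$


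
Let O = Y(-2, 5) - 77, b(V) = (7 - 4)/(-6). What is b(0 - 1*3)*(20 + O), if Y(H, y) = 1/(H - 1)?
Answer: 86/3 ≈ 28.667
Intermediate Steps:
Y(H, y) = 1/(-1 + H)
b(V) = -½ (b(V) = 3*(-⅙) = -½)
O = -232/3 (O = 1/(-1 - 2) - 77 = 1/(-3) - 77 = -⅓ - 77 = -232/3 ≈ -77.333)
b(0 - 1*3)*(20 + O) = -(20 - 232/3)/2 = -½*(-172/3) = 86/3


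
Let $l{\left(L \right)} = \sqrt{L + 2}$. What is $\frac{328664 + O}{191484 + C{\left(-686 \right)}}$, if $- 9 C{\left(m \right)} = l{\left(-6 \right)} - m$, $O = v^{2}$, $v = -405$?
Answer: $\frac{3819332518335}{1483795964452} + \frac{4434201 i}{1483795964452} \approx 2.574 + 2.9884 \cdot 10^{-6} i$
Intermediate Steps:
$O = 164025$ ($O = \left(-405\right)^{2} = 164025$)
$l{\left(L \right)} = \sqrt{2 + L}$
$C{\left(m \right)} = - \frac{2 i}{9} + \frac{m}{9}$ ($C{\left(m \right)} = - \frac{\sqrt{2 - 6} - m}{9} = - \frac{\sqrt{-4} - m}{9} = - \frac{2 i - m}{9} = - \frac{- m + 2 i}{9} = - \frac{2 i}{9} + \frac{m}{9}$)
$\frac{328664 + O}{191484 + C{\left(-686 \right)}} = \frac{328664 + 164025}{191484 + \left(- \frac{2 i}{9} + \frac{1}{9} \left(-686\right)\right)} = \frac{492689}{191484 - \left(\frac{686}{9} + \frac{2 i}{9}\right)} = \frac{492689}{\frac{1722670}{9} - \frac{2 i}{9}} = 492689 \frac{81 \left(\frac{1722670}{9} + \frac{2 i}{9}\right)}{2967591928904} = \frac{39907809 \left(\frac{1722670}{9} + \frac{2 i}{9}\right)}{2967591928904}$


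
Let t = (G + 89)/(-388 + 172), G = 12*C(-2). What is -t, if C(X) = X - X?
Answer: 89/216 ≈ 0.41204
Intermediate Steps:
C(X) = 0
G = 0 (G = 12*0 = 0)
t = -89/216 (t = (0 + 89)/(-388 + 172) = 89/(-216) = 89*(-1/216) = -89/216 ≈ -0.41204)
-t = -1*(-89/216) = 89/216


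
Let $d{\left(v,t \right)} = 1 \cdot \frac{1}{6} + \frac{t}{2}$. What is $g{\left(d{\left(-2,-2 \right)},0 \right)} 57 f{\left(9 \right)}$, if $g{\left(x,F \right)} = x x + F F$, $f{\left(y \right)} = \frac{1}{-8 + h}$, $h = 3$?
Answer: $- \frac{95}{12} \approx -7.9167$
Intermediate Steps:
$d{\left(v,t \right)} = \frac{1}{6} + \frac{t}{2}$ ($d{\left(v,t \right)} = 1 \cdot \frac{1}{6} + t \frac{1}{2} = \frac{1}{6} + \frac{t}{2}$)
$f{\left(y \right)} = - \frac{1}{5}$ ($f{\left(y \right)} = \frac{1}{-8 + 3} = \frac{1}{-5} = - \frac{1}{5}$)
$g{\left(x,F \right)} = F^{2} + x^{2}$ ($g{\left(x,F \right)} = x^{2} + F^{2} = F^{2} + x^{2}$)
$g{\left(d{\left(-2,-2 \right)},0 \right)} 57 f{\left(9 \right)} = \left(0^{2} + \left(\frac{1}{6} + \frac{1}{2} \left(-2\right)\right)^{2}\right) 57 \left(- \frac{1}{5}\right) = \left(0 + \left(\frac{1}{6} - 1\right)^{2}\right) 57 \left(- \frac{1}{5}\right) = \left(0 + \left(- \frac{5}{6}\right)^{2}\right) 57 \left(- \frac{1}{5}\right) = \left(0 + \frac{25}{36}\right) 57 \left(- \frac{1}{5}\right) = \frac{25}{36} \cdot 57 \left(- \frac{1}{5}\right) = \frac{475}{12} \left(- \frac{1}{5}\right) = - \frac{95}{12}$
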